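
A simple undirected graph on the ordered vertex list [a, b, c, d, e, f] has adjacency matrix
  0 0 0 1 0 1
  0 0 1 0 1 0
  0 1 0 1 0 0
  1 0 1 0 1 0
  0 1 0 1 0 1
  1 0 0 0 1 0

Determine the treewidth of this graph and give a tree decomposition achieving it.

Each bag holds 3 vertices, so the decomposition has width 2, which upper-bounds the treewidth. The edges f–a–d–e–f form a cycle, so G is not a tree and its treewidth is at least 2. The upper and lower bounds meet at 2, so that is the treewidth.

Treewidth 2.
One optimal decomposition is:
Bags: B1 = {a, e, f}  B2 = {a, d, e}  B3 = {b, d, e}  B4 = {b, c, d}
Tree: B1–B2, B2–B3, B3–B4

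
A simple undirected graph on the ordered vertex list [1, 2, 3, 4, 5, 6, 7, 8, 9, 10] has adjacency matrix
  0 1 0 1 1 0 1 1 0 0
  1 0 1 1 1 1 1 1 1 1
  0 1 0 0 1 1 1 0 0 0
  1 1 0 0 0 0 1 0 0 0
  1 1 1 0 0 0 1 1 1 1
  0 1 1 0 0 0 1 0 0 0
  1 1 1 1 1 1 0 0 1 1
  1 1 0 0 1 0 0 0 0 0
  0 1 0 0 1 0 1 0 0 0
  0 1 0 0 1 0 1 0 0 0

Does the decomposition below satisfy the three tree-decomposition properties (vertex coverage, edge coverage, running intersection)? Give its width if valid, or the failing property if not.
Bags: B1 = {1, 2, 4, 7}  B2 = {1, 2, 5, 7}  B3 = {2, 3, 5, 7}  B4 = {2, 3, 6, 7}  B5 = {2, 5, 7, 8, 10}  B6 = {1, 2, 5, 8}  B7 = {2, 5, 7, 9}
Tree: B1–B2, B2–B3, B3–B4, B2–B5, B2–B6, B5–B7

A tree decomposition must satisfy three properties: every vertex lies in some bag; for every edge, both endpoints lie together in some bag; and for every vertex, the bags containing it form a connected subtree. Here bags containing vertex 8 are not connected in the tree, so the decomposition is invalid.

No — bags containing vertex 8 are not connected in the tree.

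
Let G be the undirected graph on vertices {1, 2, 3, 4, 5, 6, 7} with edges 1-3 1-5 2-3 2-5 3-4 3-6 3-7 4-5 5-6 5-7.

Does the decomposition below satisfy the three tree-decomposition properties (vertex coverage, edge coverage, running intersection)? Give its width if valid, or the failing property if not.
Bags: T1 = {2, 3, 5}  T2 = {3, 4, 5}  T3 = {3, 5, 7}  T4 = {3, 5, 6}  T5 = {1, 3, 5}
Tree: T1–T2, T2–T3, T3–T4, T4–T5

Checking the three conditions: (i) the bags cover all of {1, 2, 3, 4, 5, 6, 7}; (ii) for each edge, some bag contains both endpoints; (iii) the bags containing any fixed vertex form a subtree. All hold, so the decomposition is valid with width 3 − 1 = 2.

Yes; width 2.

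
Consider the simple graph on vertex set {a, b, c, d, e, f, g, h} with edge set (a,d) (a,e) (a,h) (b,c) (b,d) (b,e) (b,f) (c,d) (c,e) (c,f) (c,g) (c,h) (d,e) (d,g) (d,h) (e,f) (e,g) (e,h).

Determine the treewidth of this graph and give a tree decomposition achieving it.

Treewidth 3.
One optimal decomposition is:
Bags: B1 = {a, d, e, h}  B2 = {c, d, e, h}  B3 = {b, c, d, e}  B4 = {b, c, e, f}  B5 = {c, d, e, g}
Tree: B1–B2, B2–B3, B3–B4, B3–B5

Every bag has size at most 4, so the width is 4 − 1 = 3 and tw(G) ≤ 3. For the lower bound, the 4 vertices {c, d, e, g} are pairwise adjacent, and any tree decomposition puts a clique entirely inside one bag — forcing width ≥ 3. Hence tw(G) = 3 exactly.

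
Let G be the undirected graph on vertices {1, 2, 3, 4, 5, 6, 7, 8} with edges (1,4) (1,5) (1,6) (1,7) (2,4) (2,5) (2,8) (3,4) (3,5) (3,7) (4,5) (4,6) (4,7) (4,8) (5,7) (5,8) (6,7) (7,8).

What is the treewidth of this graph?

3

A width-3 tree decomposition is:
Bags: B1 = {4, 5, 7, 8}  B2 = {3, 4, 5, 7}  B3 = {1, 4, 5, 7}  B4 = {1, 4, 6, 7}  B5 = {2, 4, 5, 8}
Tree: B1–B2, B1–B3, B3–B4, B1–B5
Every bag has size at most 4, so the width is 4 − 1 = 3 and tw(G) ≤ 3. On the other hand G contains the 4-clique {2, 4, 5, 8}. A clique must lie in a single bag of any decomposition, so no decomposition can have width below 3. Combining the bounds, tw(G) = 3.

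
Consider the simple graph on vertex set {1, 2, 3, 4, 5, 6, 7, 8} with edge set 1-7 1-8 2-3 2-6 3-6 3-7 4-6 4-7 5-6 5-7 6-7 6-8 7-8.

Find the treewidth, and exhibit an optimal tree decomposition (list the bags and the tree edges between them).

Every bag has size at most 3, so the width is 3 − 1 = 2 and tw(G) ≤ 2. For the lower bound, the 3 vertices {1, 7, 8} are pairwise adjacent, and any tree decomposition puts a clique entirely inside one bag — forcing width ≥ 2. Combining the bounds, tw(G) = 2.

Treewidth 2.
One such decomposition:
Bags: B1 = {2, 3, 6}  B2 = {3, 6, 7}  B3 = {6, 7, 8}  B4 = {1, 7, 8}  B5 = {4, 6, 7}  B6 = {5, 6, 7}
Tree: B1–B2, B2–B3, B3–B4, B2–B5, B3–B6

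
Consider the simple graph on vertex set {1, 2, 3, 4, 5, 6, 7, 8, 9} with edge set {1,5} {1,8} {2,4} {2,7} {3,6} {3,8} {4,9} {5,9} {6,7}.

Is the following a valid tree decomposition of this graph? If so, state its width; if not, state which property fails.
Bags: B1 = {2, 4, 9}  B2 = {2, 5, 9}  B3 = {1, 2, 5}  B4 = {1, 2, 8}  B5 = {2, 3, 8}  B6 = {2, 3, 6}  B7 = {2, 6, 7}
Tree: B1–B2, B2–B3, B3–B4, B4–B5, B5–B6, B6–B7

Every vertex of G appears in some bag (union = {1, 2, 3, 4, 5, 6, 7, 8, 9}); every edge is covered by a bag; and for each vertex v the set of bags containing v is connected in the bag tree. The decomposition is therefore valid. The largest bag has 3 vertices, so the width is 2.

Yes; width 2.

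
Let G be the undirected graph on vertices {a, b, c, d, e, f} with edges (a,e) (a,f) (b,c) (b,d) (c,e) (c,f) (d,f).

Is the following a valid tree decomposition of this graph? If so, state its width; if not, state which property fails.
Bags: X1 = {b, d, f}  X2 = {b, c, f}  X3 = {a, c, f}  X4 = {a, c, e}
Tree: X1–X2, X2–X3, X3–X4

Checking the three conditions: (i) the bags cover all of {a, b, c, d, e, f}; (ii) for each edge, some bag contains both endpoints; (iii) the bags containing any fixed vertex form a subtree. All hold, so the decomposition is valid with width 3 − 1 = 2.

Yes; width 2.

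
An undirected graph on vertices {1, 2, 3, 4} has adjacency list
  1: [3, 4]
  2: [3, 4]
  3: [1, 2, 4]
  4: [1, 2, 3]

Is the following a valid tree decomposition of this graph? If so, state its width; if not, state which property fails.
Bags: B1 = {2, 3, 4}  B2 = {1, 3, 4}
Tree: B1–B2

Yes; width 2.

Checking the three conditions: (i) the bags cover all of {1, 2, 3, 4}; (ii) for each edge, some bag contains both endpoints; (iii) the bags containing any fixed vertex form a subtree. All hold, so the decomposition is valid with width 3 − 1 = 2.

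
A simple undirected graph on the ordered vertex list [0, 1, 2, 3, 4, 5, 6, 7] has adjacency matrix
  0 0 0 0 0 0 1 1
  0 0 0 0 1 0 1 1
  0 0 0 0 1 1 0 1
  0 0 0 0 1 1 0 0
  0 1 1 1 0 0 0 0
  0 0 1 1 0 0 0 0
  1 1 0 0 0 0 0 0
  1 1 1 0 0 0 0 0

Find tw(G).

2

A width-2 tree decomposition is:
Bags: B1 = {2, 3, 5}  B2 = {2, 3, 4}  B3 = {2, 4, 7}  B4 = {1, 4, 7}  B5 = {0, 1, 7}  B6 = {0, 1, 6}
Tree: B1–B2, B2–B3, B3–B4, B4–B5, B5–B6
Each bag holds 3 vertices, so the decomposition has width 2, which upper-bounds the treewidth. For the lower bound, G contains the cycle 5–3–4–2–5, so G is not a forest; only forests have treewidth ≤ 1, hence tw(G) ≥ 2. Hence tw(G) = 2 exactly.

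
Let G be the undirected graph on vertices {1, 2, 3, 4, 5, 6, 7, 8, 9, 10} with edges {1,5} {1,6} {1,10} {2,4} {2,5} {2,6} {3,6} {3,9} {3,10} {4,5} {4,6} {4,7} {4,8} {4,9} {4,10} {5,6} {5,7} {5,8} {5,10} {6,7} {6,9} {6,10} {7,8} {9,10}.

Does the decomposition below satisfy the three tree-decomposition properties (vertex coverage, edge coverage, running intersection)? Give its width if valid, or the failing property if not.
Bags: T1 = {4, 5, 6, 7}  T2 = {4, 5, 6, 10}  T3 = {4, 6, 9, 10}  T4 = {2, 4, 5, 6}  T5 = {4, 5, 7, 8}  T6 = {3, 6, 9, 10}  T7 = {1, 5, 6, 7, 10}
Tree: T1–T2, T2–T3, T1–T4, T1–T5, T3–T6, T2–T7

A tree decomposition must satisfy three properties: every vertex lies in some bag; for every edge, both endpoints lie together in some bag; and for every vertex, the bags containing it form a connected subtree. Here bags containing vertex 7 are not connected in the tree, so the decomposition is invalid.

No — bags containing vertex 7 are not connected in the tree.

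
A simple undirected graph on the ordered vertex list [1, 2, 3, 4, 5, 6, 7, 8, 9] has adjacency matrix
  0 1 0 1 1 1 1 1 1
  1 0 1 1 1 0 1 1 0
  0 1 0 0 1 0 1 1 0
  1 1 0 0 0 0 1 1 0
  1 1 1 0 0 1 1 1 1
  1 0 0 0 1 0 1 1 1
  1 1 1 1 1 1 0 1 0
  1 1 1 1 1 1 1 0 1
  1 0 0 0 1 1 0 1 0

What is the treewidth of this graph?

4

A width-4 tree decomposition is:
Bags: B1 = {1, 2, 5, 7, 8}  B2 = {1, 5, 6, 7, 8}  B3 = {1, 5, 6, 8, 9}  B4 = {2, 3, 5, 7, 8}  B5 = {1, 2, 4, 7, 8}
Tree: B1–B2, B2–B3, B1–B4, B1–B5
Each bag holds 5 vertices, so the decomposition has width 4, which upper-bounds the treewidth. Conversely, {1, 2, 4, 7, 8} is a clique of size 5, and the vertices of any clique must share a bag in every tree decomposition; so some bag has ≥ 5 vertices and tw(G) ≥ 4. Hence tw(G) = 4 exactly.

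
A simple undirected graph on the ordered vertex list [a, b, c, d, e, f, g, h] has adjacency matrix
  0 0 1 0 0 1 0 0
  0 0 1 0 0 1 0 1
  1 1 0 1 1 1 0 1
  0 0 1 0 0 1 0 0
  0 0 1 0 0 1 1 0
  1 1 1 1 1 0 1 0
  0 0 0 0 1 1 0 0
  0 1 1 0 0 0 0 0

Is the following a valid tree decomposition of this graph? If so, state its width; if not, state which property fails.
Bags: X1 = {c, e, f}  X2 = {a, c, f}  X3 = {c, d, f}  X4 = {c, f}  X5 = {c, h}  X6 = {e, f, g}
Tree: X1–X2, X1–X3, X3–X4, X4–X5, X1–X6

A tree decomposition must satisfy three properties: every vertex lies in some bag; for every edge, both endpoints lie together in some bag; and for every vertex, the bags containing it form a connected subtree. Here vertex b appears in no bag, so the decomposition is invalid.

No — vertex b appears in no bag.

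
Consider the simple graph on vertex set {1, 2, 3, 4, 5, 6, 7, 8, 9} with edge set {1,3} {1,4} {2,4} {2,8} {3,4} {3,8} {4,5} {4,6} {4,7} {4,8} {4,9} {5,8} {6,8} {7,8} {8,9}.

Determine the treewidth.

2

A width-2 tree decomposition is:
Bags: B1 = {4, 6, 8}  B2 = {4, 8, 9}  B3 = {3, 4, 8}  B4 = {1, 3, 4}  B5 = {4, 7, 8}  B6 = {4, 5, 8}  B7 = {2, 4, 8}
Tree: B1–B2, B2–B3, B3–B4, B2–B5, B3–B6, B5–B7
The largest bag has 3 vertices, giving width 2; this decomposition certifies tw(G) ≤ 2. On the other hand G contains the 3-clique {2, 4, 8}. A clique must lie in a single bag of any decomposition, so no decomposition can have width below 2. Combining the bounds, tw(G) = 2.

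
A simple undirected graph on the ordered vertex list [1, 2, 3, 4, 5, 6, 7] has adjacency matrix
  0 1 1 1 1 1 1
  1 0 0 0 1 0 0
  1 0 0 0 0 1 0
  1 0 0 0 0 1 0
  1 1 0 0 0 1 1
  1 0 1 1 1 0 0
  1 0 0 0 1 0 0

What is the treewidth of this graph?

2

A width-2 tree decomposition is:
Bags: B1 = {1, 5, 7}  B2 = {1, 5, 6}  B3 = {1, 4, 6}  B4 = {1, 2, 5}  B5 = {1, 3, 6}
Tree: B1–B2, B2–B3, B2–B4, B3–B5
Each bag holds 3 vertices, so the decomposition has width 2, which upper-bounds the treewidth. On the other hand G contains the 3-clique {1, 3, 6}. A clique must lie in a single bag of any decomposition, so no decomposition can have width below 2. Hence tw(G) = 2 exactly.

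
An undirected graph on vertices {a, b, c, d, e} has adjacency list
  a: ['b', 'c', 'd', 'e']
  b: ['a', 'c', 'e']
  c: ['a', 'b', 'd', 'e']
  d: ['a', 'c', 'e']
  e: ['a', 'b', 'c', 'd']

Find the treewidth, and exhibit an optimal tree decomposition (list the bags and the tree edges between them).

Treewidth 3.
One optimal decomposition is:
Bags: B1 = {a, c, d, e}  B2 = {a, b, c, e}
Tree: B1–B2

Each bag holds 4 vertices, so the decomposition has width 3, which upper-bounds the treewidth. On the other hand G contains the 4-clique {a, c, d, e}. A clique must lie in a single bag of any decomposition, so no decomposition can have width below 3. The upper and lower bounds meet at 3, so that is the treewidth.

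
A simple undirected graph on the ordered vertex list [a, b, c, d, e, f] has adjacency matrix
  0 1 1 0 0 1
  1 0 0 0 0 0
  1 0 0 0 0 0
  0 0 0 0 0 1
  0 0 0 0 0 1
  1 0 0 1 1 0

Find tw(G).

1

A width-1 tree decomposition is:
Bags: B1 = {e, f}  B2 = {a, f}  B3 = {d, f}  B4 = {a, b}  B5 = {a, c}
Tree: B1–B2, B2–B3, B2–B4, B2–B5
Each bag holds 2 vertices, so the decomposition has width 1, which upper-bounds the treewidth. G has an edge, so its treewidth is at least 1. Therefore the treewidth is 1.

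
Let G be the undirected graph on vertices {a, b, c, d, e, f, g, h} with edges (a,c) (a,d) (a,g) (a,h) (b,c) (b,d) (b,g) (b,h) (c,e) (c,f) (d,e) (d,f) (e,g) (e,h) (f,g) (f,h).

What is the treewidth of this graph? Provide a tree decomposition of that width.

Treewidth 4.
One such decomposition:
Bags: B1 = {a, b, e, f, g}  B2 = {a, b, e, f, h}  B3 = {a, b, c, e, f}  B4 = {a, b, d, e, f}
Tree: B1–B2, B2–B3, B3–B4

The largest bag has 5 vertices, giving width 4; this decomposition certifies tw(G) ≤ 4. For the lower bound: the 5 vertex sets {a,g}, {e,h}, {c,f}, {b}, {d} are disjoint, each induces a connected subgraph, and every pair is joined by at least one edge of G. Contracting each set to a single vertex therefore yields K_{5} as a minor, and since treewidth is minor-monotone, tw(G) ≥ tw(K_{5}) = 4. Combining the bounds, tw(G) = 4.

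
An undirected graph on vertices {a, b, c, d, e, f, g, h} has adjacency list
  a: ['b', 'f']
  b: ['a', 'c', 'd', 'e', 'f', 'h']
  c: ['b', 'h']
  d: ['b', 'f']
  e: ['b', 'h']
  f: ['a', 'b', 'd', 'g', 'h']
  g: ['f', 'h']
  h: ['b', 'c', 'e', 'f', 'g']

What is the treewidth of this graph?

2

A width-2 tree decomposition is:
Bags: B1 = {b, f, h}  B2 = {b, d, f}  B3 = {b, c, h}  B4 = {f, g, h}  B5 = {b, e, h}  B6 = {a, b, f}
Tree: B1–B2, B1–B3, B1–B4, B1–B5, B1–B6
The largest bag has 3 vertices, giving width 2; this decomposition certifies tw(G) ≤ 2. On the other hand G contains the 3-clique {f, g, h}. A clique must lie in a single bag of any decomposition, so no decomposition can have width below 2. Combining the bounds, tw(G) = 2.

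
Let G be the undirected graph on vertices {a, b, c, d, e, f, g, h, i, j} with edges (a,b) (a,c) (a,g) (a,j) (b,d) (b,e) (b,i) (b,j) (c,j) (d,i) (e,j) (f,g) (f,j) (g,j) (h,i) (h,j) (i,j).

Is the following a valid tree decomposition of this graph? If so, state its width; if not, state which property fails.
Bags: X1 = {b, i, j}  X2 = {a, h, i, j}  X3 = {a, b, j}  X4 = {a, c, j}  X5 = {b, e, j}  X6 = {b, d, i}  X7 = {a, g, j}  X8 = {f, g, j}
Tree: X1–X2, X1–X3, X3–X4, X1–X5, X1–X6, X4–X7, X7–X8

A tree decomposition must satisfy three properties: every vertex lies in some bag; for every edge, both endpoints lie together in some bag; and for every vertex, the bags containing it form a connected subtree. Here bags containing vertex a are not connected in the tree, so the decomposition is invalid.

No — bags containing vertex a are not connected in the tree.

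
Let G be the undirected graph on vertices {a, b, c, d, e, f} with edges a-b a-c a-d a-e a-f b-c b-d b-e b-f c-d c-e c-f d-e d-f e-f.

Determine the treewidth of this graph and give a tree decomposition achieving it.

Treewidth 5.
One optimal decomposition is:
Bags: B1 = {a, b, c, d, e, f}
Tree: (single bag)

A single bag containing all 6 vertices is trivially a valid decomposition of width 5. Conversely, {a, b, c, d, e, f} is a clique of size 6, and the vertices of any clique must share a bag in every tree decomposition; so some bag has ≥ 6 vertices and tw(G) ≥ 5. Therefore the treewidth is 5.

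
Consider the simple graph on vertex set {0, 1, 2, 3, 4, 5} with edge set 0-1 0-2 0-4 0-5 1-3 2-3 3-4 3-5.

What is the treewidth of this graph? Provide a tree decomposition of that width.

Every bag has size at most 3, so the width is 3 − 1 = 2 and tw(G) ≤ 2. The edges 3–2–0–1–3 form a cycle, so G is not a tree and its treewidth is at least 2. Hence tw(G) = 2 exactly.

Treewidth 2.
Bags: B1 = {0, 2, 3}  B2 = {0, 1, 3}  B3 = {0, 3, 4}  B4 = {0, 3, 5}
Tree: B1–B2, B2–B3, B3–B4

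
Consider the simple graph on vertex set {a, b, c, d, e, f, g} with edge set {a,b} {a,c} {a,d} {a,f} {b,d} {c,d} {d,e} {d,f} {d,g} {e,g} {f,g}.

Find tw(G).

A width-2 tree decomposition is:
Bags: B1 = {d, e, g}  B2 = {d, f, g}  B3 = {a, d, f}  B4 = {a, c, d}  B5 = {a, b, d}
Tree: B1–B2, B2–B3, B3–B4, B3–B5
The largest bag has 3 vertices, giving width 2; this decomposition certifies tw(G) ≤ 2. On the other hand G contains the 3-clique {d, e, g}. A clique must lie in a single bag of any decomposition, so no decomposition can have width below 2. Hence tw(G) = 2 exactly.

2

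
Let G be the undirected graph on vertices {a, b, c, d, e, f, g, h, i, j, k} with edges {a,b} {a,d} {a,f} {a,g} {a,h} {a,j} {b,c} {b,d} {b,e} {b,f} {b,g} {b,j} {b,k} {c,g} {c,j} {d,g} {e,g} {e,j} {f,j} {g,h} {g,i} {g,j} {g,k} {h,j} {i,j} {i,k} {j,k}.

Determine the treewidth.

A width-3 tree decomposition is:
Bags: B1 = {g, i, j, k}  B2 = {b, g, j, k}  B3 = {a, b, g, j}  B4 = {b, c, g, j}  B5 = {a, b, d, g}  B6 = {b, e, g, j}  B7 = {a, b, f, j}  B8 = {a, g, h, j}
Tree: B1–B2, B2–B3, B2–B4, B3–B5, B4–B6, B3–B7, B3–B8
Each bag holds 4 vertices, so the decomposition has width 3, which upper-bounds the treewidth. For the lower bound, the 4 vertices {a, b, d, g} are pairwise adjacent, and any tree decomposition puts a clique entirely inside one bag — forcing width ≥ 3. The upper and lower bounds meet at 3, so that is the treewidth.

3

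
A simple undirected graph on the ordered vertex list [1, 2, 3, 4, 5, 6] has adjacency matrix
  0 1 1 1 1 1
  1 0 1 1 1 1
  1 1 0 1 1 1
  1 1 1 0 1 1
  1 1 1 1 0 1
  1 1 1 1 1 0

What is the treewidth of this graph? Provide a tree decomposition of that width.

Treewidth 5.
Bags: B1 = {1, 2, 3, 4, 5, 6}
Tree: (single bag)

With just one bag of size 6, the width is 6 − 1 = 5, so tw(G) ≤ 5. Conversely, {1, 2, 3, 4, 5, 6} is a clique of size 6, and the vertices of any clique must share a bag in every tree decomposition; so some bag has ≥ 6 vertices and tw(G) ≥ 5. Therefore the treewidth is 5.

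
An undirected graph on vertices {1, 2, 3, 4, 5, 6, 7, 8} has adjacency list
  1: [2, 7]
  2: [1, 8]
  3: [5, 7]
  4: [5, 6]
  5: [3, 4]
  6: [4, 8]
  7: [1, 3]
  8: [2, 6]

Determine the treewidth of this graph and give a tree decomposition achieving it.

Treewidth 2.
One optimal decomposition is:
Bags: B1 = {1, 3, 7}  B2 = {1, 3, 5}  B3 = {1, 4, 5}  B4 = {1, 4, 6}  B5 = {1, 6, 8}  B6 = {1, 2, 8}
Tree: B1–B2, B2–B3, B3–B4, B4–B5, B5–B6

Each bag holds 3 vertices, so the decomposition has width 2, which upper-bounds the treewidth. The edges 1–7–3–5–4–6–8–2–1 form a cycle, so G is not a tree and its treewidth is at least 2. Hence tw(G) = 2 exactly.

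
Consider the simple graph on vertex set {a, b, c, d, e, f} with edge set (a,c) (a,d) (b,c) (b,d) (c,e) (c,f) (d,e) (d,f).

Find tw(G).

A width-2 tree decomposition is:
Bags: B1 = {b, c, d}  B2 = {a, c, d}  B3 = {c, d, e}  B4 = {c, d, f}
Tree: B1–B2, B2–B3, B3–B4
The largest bag has 3 vertices, giving width 2; this decomposition certifies tw(G) ≤ 2. For the lower bound, G contains the cycle d–b–c–a–d, so G is not a forest; only forests have treewidth ≤ 1, hence tw(G) ≥ 2. Hence tw(G) = 2 exactly.

2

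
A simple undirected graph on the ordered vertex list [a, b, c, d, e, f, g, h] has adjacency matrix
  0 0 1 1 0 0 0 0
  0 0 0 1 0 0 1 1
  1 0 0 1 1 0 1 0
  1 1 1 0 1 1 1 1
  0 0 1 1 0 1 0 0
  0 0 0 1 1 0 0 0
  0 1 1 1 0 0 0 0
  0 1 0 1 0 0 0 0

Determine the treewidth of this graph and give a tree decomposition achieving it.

Treewidth 2.
One optimal decomposition is:
Bags: B1 = {c, d, e}  B2 = {c, d, g}  B3 = {b, d, g}  B4 = {d, e, f}  B5 = {a, c, d}  B6 = {b, d, h}
Tree: B1–B2, B2–B3, B1–B4, B2–B5, B3–B6

Every bag has size at most 3, so the width is 3 − 1 = 2 and tw(G) ≤ 2. Conversely, {b, d, h} is a clique of size 3, and the vertices of any clique must share a bag in every tree decomposition; so some bag has ≥ 3 vertices and tw(G) ≥ 2. Hence tw(G) = 2 exactly.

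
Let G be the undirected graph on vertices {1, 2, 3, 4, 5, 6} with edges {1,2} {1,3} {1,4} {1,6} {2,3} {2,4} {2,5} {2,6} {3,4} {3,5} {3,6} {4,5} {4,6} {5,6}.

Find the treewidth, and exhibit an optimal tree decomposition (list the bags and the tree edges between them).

Treewidth 4.
Bags: B1 = {2, 3, 4, 5, 6}  B2 = {1, 2, 3, 4, 6}
Tree: B1–B2

The largest bag has 5 vertices, giving width 4; this decomposition certifies tw(G) ≤ 4. For the lower bound, the 5 vertices {1, 2, 3, 4, 6} are pairwise adjacent, and any tree decomposition puts a clique entirely inside one bag — forcing width ≥ 4. The upper and lower bounds meet at 4, so that is the treewidth.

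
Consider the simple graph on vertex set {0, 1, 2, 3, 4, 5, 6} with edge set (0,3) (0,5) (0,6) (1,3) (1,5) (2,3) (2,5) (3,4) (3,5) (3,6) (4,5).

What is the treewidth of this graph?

2

A width-2 tree decomposition is:
Bags: B1 = {3, 4, 5}  B2 = {0, 3, 5}  B3 = {2, 3, 5}  B4 = {1, 3, 5}  B5 = {0, 3, 6}
Tree: B1–B2, B1–B3, B1–B4, B2–B5
The largest bag has 3 vertices, giving width 2; this decomposition certifies tw(G) ≤ 2. On the other hand G contains the 3-clique {0, 3, 5}. A clique must lie in a single bag of any decomposition, so no decomposition can have width below 2. Hence tw(G) = 2 exactly.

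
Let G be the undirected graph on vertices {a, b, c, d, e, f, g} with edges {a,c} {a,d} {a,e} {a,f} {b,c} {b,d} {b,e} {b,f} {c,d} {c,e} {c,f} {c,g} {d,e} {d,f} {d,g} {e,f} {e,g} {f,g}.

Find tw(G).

A width-4 tree decomposition is:
Bags: B1 = {b, c, d, e, f}  B2 = {c, d, e, f, g}  B3 = {a, c, d, e, f}
Tree: B1–B2, B2–B3
The largest bag has 5 vertices, giving width 4; this decomposition certifies tw(G) ≤ 4. On the other hand G contains the 5-clique {c, d, e, f, g}. A clique must lie in a single bag of any decomposition, so no decomposition can have width below 4. Therefore the treewidth is 4.

4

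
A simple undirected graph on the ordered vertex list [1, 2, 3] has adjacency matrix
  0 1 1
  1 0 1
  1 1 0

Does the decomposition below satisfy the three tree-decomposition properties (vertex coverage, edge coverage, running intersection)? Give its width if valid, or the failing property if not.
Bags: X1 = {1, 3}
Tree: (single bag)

No — vertex 2 appears in no bag.

A tree decomposition must satisfy three properties: every vertex lies in some bag; for every edge, both endpoints lie together in some bag; and for every vertex, the bags containing it form a connected subtree. Here vertex 2 appears in no bag, so the decomposition is invalid.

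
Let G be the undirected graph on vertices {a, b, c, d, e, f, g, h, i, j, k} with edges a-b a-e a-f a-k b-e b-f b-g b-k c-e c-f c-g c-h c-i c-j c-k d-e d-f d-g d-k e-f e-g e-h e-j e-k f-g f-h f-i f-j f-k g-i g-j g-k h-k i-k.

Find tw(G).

4

A width-4 tree decomposition is:
Bags: B1 = {c, e, f, g, j}  B2 = {c, e, f, g, k}  B3 = {d, e, f, g, k}  B4 = {c, f, g, i, k}  B5 = {b, e, f, g, k}  B6 = {c, e, f, h, k}  B7 = {a, b, e, f, k}
Tree: B1–B2, B2–B3, B2–B4, B3–B5, B2–B6, B5–B7
Each bag holds 5 vertices, so the decomposition has width 4, which upper-bounds the treewidth. On the other hand G contains the 5-clique {c, e, f, g, j}. A clique must lie in a single bag of any decomposition, so no decomposition can have width below 4. Therefore the treewidth is 4.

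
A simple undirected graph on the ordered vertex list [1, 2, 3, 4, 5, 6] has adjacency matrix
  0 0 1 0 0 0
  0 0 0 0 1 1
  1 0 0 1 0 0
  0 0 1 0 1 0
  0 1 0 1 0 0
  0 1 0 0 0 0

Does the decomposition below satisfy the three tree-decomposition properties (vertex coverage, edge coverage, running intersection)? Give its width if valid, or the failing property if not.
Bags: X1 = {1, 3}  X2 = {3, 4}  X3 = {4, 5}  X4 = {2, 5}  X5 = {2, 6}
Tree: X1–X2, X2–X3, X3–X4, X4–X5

Yes; width 1.

Vertex coverage: the bags together contain {1, 2, 3, 4, 5, 6}, the full vertex set. Edge coverage: each edge of G has both endpoints in at least one bag. Running intersection: for every vertex, the bags containing it form a connected subtree. All three properties hold, so this is a valid tree decomposition of width max|bag| − 1 = 1, and hence tw(G) ≤ 1.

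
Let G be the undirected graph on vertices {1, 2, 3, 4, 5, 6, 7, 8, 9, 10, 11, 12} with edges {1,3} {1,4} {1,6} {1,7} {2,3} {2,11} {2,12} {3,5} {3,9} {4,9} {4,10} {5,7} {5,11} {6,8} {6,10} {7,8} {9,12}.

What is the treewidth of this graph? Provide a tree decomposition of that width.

The largest bag has 4 vertices, giving width 3; this decomposition certifies tw(G) ≤ 3. For the lower bound: the 4 vertex sets {6,8,10}, {4}, {1}, {3,5,7,9} are disjoint, each induces a connected subgraph, and every pair is joined by at least one edge of G. Contracting each set to a single vertex therefore yields K_{4} as a minor, and since treewidth is minor-monotone, tw(G) ≥ tw(K_{4}) = 3. Therefore the treewidth is 3.

Treewidth 3.
One such decomposition:
Bags: B1 = {4, 6, 8, 10}  B2 = {1, 4, 6, 8}  B3 = {1, 4, 7, 8}  B4 = {1, 4, 7, 9}  B5 = {1, 3, 7, 9}  B6 = {3, 5, 7, 9}  B7 = {3, 5, 9, 12}  B8 = {2, 3, 5, 12}  B9 = {2, 5, 11, 12}
Tree: B1–B2, B2–B3, B3–B4, B4–B5, B5–B6, B6–B7, B7–B8, B8–B9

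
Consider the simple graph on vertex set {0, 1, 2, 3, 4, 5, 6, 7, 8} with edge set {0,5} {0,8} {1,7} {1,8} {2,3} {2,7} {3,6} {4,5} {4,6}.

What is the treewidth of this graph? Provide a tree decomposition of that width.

Treewidth 2.
One optimal decomposition is:
Bags: B1 = {2, 3, 7}  B2 = {3, 6, 7}  B3 = {4, 6, 7}  B4 = {4, 5, 7}  B5 = {0, 5, 7}  B6 = {0, 7, 8}  B7 = {1, 7, 8}
Tree: B1–B2, B2–B3, B3–B4, B4–B5, B5–B6, B6–B7

Every bag has size at most 3, so the width is 3 − 1 = 2 and tw(G) ≤ 2. The edges 7–2–3–6–4–5–0–8–1–7 form a cycle, so G is not a tree and its treewidth is at least 2. Hence tw(G) = 2 exactly.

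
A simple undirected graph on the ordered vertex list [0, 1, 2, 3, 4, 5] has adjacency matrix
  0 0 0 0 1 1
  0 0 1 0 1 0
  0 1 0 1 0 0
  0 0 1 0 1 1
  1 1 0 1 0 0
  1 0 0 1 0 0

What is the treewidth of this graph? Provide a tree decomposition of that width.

Treewidth 2.
One optimal decomposition is:
Bags: B1 = {1, 2, 4}  B2 = {2, 3, 4}  B3 = {0, 3, 4}  B4 = {0, 3, 5}
Tree: B1–B2, B2–B3, B3–B4

Each bag holds 3 vertices, so the decomposition has width 2, which upper-bounds the treewidth. The edges 1–2–3–4–1 form a cycle, so G is not a tree and its treewidth is at least 2. The upper and lower bounds meet at 2, so that is the treewidth.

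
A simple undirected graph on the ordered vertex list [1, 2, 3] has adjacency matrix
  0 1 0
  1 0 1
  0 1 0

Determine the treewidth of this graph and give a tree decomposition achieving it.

Treewidth 1.
One optimal decomposition is:
Bags: B1 = {2, 3}  B2 = {1, 2}
Tree: B1–B2

Every bag has size at most 2, so the width is 2 − 1 = 1 and tw(G) ≤ 1. Since G has at least one edge (e.g. 3–2), it is not an edgeless graph, so tw(G) ≥ 1. Combining the bounds, tw(G) = 1.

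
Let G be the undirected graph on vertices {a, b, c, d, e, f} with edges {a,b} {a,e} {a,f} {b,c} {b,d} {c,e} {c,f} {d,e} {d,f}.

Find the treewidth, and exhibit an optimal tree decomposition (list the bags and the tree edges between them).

Treewidth 3.
One such decomposition:
Bags: B1 = {b, c, e, f}  B2 = {a, b, e, f}  B3 = {b, d, e, f}
Tree: B1–B2, B2–B3

Each bag holds 4 vertices, so the decomposition has width 3, which upper-bounds the treewidth. For the lower bound: the 4 vertex sets {c,e}, {a,b}, {f}, {d} are disjoint, each induces a connected subgraph, and every pair is joined by at least one edge of G. Contracting each set to a single vertex therefore yields K_{4} as a minor, and since treewidth is minor-monotone, tw(G) ≥ tw(K_{4}) = 3. Combining the bounds, tw(G) = 3.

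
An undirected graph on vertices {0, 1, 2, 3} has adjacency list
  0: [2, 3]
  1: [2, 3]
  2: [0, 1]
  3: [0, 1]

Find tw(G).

A width-2 tree decomposition is:
Bags: B1 = {1, 2, 3}  B2 = {0, 2, 3}
Tree: B1–B2
Each bag holds 3 vertices, so the decomposition has width 2, which upper-bounds the treewidth. Since 3–1–2–0–3 is a cycle in G, G is not acyclic. Forests are exactly the graphs of treewidth ≤ 1, so tw(G) ≥ 2. Hence tw(G) = 2 exactly.

2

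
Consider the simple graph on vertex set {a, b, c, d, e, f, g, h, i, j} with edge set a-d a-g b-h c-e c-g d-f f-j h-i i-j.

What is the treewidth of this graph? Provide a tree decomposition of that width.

Each bag holds 2 vertices, so the decomposition has width 1, which upper-bounds the treewidth. G has an edge, so its treewidth is at least 1. Therefore the treewidth is 1.

Treewidth 1.
Bags: B1 = {c, e}  B2 = {c, g}  B3 = {a, g}  B4 = {a, d}  B5 = {d, f}  B6 = {f, j}  B7 = {i, j}  B8 = {h, i}  B9 = {b, h}
Tree: B1–B2, B2–B3, B3–B4, B4–B5, B5–B6, B6–B7, B7–B8, B8–B9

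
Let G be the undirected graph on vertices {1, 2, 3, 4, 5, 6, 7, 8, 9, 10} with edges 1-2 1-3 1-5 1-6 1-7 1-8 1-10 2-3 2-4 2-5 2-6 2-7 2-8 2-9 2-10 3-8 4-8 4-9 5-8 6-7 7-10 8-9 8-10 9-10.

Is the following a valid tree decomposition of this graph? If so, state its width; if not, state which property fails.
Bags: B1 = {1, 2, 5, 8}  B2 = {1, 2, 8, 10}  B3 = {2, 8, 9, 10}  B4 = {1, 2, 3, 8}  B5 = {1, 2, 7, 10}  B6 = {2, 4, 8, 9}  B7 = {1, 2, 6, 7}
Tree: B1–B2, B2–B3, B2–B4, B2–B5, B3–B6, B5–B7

Vertex coverage: the bags together contain {1, 2, 3, 4, 5, 6, 7, 8, 9, 10}, the full vertex set. Edge coverage: each edge of G has both endpoints in at least one bag. Running intersection: for every vertex, the bags containing it form a connected subtree. All three properties hold, so this is a valid tree decomposition of width max|bag| − 1 = 3, and hence tw(G) ≤ 3.

Yes; width 3.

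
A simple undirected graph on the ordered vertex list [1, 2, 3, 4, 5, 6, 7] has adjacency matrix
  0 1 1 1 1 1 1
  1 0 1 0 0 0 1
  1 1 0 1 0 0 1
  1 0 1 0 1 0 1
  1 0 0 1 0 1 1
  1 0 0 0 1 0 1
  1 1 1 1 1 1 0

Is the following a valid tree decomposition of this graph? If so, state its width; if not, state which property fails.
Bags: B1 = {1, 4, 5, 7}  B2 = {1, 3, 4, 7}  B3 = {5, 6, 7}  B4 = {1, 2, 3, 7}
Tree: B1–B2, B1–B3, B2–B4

No — edge (1,6) lies in no bag.

A tree decomposition must satisfy three properties: every vertex lies in some bag; for every edge, both endpoints lie together in some bag; and for every vertex, the bags containing it form a connected subtree. Here edge (1,6) lies in no bag, so the decomposition is invalid.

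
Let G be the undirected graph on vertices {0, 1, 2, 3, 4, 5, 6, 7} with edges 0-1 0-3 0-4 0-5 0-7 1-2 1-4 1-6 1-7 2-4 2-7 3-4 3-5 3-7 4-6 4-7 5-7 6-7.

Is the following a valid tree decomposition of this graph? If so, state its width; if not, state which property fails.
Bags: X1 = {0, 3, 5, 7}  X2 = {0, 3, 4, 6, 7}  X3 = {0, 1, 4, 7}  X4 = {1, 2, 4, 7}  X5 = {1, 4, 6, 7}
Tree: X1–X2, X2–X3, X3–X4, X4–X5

No — bags containing vertex 6 are not connected in the tree.

A tree decomposition must satisfy three properties: every vertex lies in some bag; for every edge, both endpoints lie together in some bag; and for every vertex, the bags containing it form a connected subtree. Here bags containing vertex 6 are not connected in the tree, so the decomposition is invalid.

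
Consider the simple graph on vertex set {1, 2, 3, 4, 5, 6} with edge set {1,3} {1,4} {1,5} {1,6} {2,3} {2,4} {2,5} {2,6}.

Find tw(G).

A width-2 tree decomposition is:
Bags: B1 = {1, 2, 3}  B2 = {1, 2, 5}  B3 = {1, 2, 6}  B4 = {1, 2, 4}
Tree: B1–B2, B2–B3, B3–B4
The largest bag has 3 vertices, giving width 2; this decomposition certifies tw(G) ≤ 2. The edges 2–3–1–5–2 form a cycle, so G is not a tree and its treewidth is at least 2. Combining the bounds, tw(G) = 2.

2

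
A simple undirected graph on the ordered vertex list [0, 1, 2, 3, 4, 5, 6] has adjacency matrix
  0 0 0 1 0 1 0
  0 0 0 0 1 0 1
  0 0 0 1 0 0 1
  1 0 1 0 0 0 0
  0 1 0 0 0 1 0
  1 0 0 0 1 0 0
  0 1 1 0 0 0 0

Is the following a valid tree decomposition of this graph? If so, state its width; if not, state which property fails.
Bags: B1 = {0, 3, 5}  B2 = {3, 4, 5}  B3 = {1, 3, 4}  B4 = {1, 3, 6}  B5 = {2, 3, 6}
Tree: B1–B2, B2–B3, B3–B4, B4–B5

Vertex coverage: the bags together contain {0, 1, 2, 3, 4, 5, 6}, the full vertex set. Edge coverage: each edge of G has both endpoints in at least one bag. Running intersection: for every vertex, the bags containing it form a connected subtree. All three properties hold, so this is a valid tree decomposition of width max|bag| − 1 = 2, and hence tw(G) ≤ 2.

Yes; width 2.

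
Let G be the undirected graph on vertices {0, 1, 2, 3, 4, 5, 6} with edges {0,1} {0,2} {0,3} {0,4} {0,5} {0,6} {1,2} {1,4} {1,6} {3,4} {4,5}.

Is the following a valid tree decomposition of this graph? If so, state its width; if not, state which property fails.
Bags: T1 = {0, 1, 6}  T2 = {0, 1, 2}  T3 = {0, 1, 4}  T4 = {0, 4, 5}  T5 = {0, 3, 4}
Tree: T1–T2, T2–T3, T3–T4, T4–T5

Yes; width 2.

Vertex coverage: the bags together contain {0, 1, 2, 3, 4, 5, 6}, the full vertex set. Edge coverage: each edge of G has both endpoints in at least one bag. Running intersection: for every vertex, the bags containing it form a connected subtree. All three properties hold, so this is a valid tree decomposition of width max|bag| − 1 = 2, and hence tw(G) ≤ 2.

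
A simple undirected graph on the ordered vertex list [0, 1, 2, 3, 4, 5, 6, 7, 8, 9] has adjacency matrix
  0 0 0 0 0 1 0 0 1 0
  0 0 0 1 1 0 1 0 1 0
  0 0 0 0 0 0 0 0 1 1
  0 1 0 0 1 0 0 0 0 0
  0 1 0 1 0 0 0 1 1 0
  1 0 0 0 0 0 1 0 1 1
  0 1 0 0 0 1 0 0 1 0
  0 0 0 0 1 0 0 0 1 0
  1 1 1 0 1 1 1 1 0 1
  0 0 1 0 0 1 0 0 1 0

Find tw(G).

2

A width-2 tree decomposition is:
Bags: B1 = {5, 8, 9}  B2 = {5, 6, 8}  B3 = {1, 6, 8}  B4 = {1, 4, 8}  B5 = {4, 7, 8}  B6 = {0, 5, 8}  B7 = {2, 8, 9}  B8 = {1, 3, 4}
Tree: B1–B2, B2–B3, B3–B4, B4–B5, B1–B6, B1–B7, B4–B8
The largest bag has 3 vertices, giving width 2; this decomposition certifies tw(G) ≤ 2. Conversely, {1, 4, 8} is a clique of size 3, and the vertices of any clique must share a bag in every tree decomposition; so some bag has ≥ 3 vertices and tw(G) ≥ 2. Combining the bounds, tw(G) = 2.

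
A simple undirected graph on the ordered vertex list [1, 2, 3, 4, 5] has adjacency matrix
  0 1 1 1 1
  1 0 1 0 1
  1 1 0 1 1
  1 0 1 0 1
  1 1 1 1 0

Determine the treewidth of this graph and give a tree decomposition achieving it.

The largest bag has 4 vertices, giving width 3; this decomposition certifies tw(G) ≤ 3. For the lower bound, the 4 vertices {1, 2, 3, 5} are pairwise adjacent, and any tree decomposition puts a clique entirely inside one bag — forcing width ≥ 3. Combining the bounds, tw(G) = 3.

Treewidth 3.
One such decomposition:
Bags: B1 = {1, 2, 3, 5}  B2 = {1, 3, 4, 5}
Tree: B1–B2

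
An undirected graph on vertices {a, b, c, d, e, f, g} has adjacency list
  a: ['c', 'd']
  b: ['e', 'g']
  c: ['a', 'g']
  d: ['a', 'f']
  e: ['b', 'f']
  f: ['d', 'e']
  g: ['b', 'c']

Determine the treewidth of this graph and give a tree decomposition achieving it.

Treewidth 2.
One such decomposition:
Bags: B1 = {d, e, f}  B2 = {b, d, e}  B3 = {b, d, g}  B4 = {c, d, g}  B5 = {a, c, d}
Tree: B1–B2, B2–B3, B3–B4, B4–B5

Each bag holds 3 vertices, so the decomposition has width 2, which upper-bounds the treewidth. The edges d–f–e–b–g–c–a–d form a cycle, so G is not a tree and its treewidth is at least 2. Combining the bounds, tw(G) = 2.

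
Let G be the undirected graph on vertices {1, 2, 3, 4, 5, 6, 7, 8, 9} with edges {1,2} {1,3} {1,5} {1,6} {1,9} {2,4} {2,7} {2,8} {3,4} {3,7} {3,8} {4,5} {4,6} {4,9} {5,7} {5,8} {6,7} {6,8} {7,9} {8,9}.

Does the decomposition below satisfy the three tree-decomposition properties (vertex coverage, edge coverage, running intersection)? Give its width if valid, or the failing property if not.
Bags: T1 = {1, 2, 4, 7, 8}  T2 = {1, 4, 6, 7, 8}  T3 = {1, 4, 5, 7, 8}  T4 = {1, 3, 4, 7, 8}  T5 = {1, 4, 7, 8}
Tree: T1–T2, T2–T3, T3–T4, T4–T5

A tree decomposition must satisfy three properties: every vertex lies in some bag; for every edge, both endpoints lie together in some bag; and for every vertex, the bags containing it form a connected subtree. Here vertex 9 appears in no bag, so the decomposition is invalid.

No — vertex 9 appears in no bag.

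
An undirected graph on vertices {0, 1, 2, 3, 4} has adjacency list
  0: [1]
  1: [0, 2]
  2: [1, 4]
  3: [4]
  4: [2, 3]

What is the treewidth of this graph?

A width-1 tree decomposition is:
Bags: B1 = {0, 1}  B2 = {1, 2}  B3 = {2, 4}  B4 = {3, 4}
Tree: B1–B2, B2–B3, B3–B4
Each bag holds 2 vertices, so the decomposition has width 1, which upper-bounds the treewidth. Since G has at least one edge (e.g. 1–0), it is not an edgeless graph, so tw(G) ≥ 1. Therefore the treewidth is 1.

1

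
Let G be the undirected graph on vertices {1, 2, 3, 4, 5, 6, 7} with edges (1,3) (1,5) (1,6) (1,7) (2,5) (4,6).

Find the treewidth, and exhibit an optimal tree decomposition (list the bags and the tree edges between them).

The largest bag has 2 vertices, giving width 1; this decomposition certifies tw(G) ≤ 1. G has an edge, so its treewidth is at least 1. Therefore the treewidth is 1.

Treewidth 1.
One such decomposition:
Bags: B1 = {1, 5}  B2 = {2, 5}  B3 = {1, 3}  B4 = {1, 7}  B5 = {1, 6}  B6 = {4, 6}
Tree: B1–B2, B1–B3, B1–B4, B4–B5, B5–B6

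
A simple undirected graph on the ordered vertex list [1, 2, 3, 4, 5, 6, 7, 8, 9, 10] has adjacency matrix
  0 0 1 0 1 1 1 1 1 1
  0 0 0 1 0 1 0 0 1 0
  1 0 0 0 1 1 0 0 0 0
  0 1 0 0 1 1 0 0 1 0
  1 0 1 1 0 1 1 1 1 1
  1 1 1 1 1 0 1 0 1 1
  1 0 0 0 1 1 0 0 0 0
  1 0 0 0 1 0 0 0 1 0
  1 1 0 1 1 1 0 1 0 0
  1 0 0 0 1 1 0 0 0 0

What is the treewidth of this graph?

3

A width-3 tree decomposition is:
Bags: B1 = {1, 5, 6, 9}  B2 = {1, 5, 6, 10}  B3 = {1, 3, 5, 6}  B4 = {4, 5, 6, 9}  B5 = {2, 4, 6, 9}  B6 = {1, 5, 6, 7}  B7 = {1, 5, 8, 9}
Tree: B1–B2, B1–B3, B1–B4, B4–B5, B3–B6, B1–B7
Each bag holds 4 vertices, so the decomposition has width 3, which upper-bounds the treewidth. For the lower bound, the 4 vertices {2, 4, 6, 9} are pairwise adjacent, and any tree decomposition puts a clique entirely inside one bag — forcing width ≥ 3. Therefore the treewidth is 3.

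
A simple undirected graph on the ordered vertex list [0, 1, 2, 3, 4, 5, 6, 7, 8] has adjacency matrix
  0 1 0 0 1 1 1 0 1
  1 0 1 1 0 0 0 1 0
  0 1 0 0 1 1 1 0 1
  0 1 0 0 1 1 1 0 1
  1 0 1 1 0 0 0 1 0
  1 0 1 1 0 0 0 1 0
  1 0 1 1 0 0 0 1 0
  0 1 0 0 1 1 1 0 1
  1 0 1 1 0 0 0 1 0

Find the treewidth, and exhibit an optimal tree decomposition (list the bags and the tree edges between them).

Treewidth 4.
One such decomposition:
Bags: B1 = {0, 2, 3, 7, 8}  B2 = {0, 1, 2, 3, 7}  B3 = {0, 2, 3, 4, 7}  B4 = {0, 2, 3, 5, 7}  B5 = {0, 2, 3, 6, 7}
Tree: B1–B2, B2–B3, B3–B4, B4–B5

Each bag holds 5 vertices, so the decomposition has width 4, which upper-bounds the treewidth. For the lower bound: the 5 vertex sets {2,8}, {1,7}, {0,4}, {3}, {5} are disjoint, each induces a connected subgraph, and every pair is joined by at least one edge of G. Contracting each set to a single vertex therefore yields K_{5} as a minor, and since treewidth is minor-monotone, tw(G) ≥ tw(K_{5}) = 4. Therefore the treewidth is 4.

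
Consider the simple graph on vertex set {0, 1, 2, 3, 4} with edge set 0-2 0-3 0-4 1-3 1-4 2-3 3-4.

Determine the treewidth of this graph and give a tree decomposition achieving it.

The largest bag has 3 vertices, giving width 2; this decomposition certifies tw(G) ≤ 2. Conversely, {0, 2, 3} is a clique of size 3, and the vertices of any clique must share a bag in every tree decomposition; so some bag has ≥ 3 vertices and tw(G) ≥ 2. Therefore the treewidth is 2.

Treewidth 2.
One such decomposition:
Bags: B1 = {1, 3, 4}  B2 = {0, 3, 4}  B3 = {0, 2, 3}
Tree: B1–B2, B2–B3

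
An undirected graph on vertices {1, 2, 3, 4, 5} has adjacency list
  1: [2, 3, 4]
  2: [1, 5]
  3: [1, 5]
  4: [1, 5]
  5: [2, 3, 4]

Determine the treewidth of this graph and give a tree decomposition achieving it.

Every bag has size at most 3, so the width is 3 − 1 = 2 and tw(G) ≤ 2. Since 3–1–4–5–3 is a cycle in G, G is not acyclic. Forests are exactly the graphs of treewidth ≤ 1, so tw(G) ≥ 2. Hence tw(G) = 2 exactly.

Treewidth 2.
Bags: B1 = {1, 3, 5}  B2 = {1, 4, 5}  B3 = {1, 2, 5}
Tree: B1–B2, B2–B3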